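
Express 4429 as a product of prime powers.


4429 / 43 = 103
103 / 103 = 1
4429 = 43 × 103


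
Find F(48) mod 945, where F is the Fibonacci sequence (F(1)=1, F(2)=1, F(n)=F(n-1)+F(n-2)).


F(k) mod 945 for k=1..48:
1, 1, 2, 3, 5, 8, 13, 21, 34, 55, 89, 144, 233, 377, 610, 42, 652, 694, 401, 150, 551, 701, 307, 63, 370, 433, 803, 291, 149, 440, 589, 84, 673, 757, 485, 297, 782, 134, 916, 105, 76, 181, 257, 438, 695, 188, 883, 126
F(48) mod 945 = 126


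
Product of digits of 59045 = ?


5 × 9 × 0 × 4 × 5 = 0


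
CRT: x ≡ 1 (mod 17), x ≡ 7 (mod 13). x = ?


M = 17*13 = 221
M1 = M/17 = 13, M2 = M/13 = 17
M1^(-1) mod 17 = 4, M2^(-1) mod 13 = 10
x = 1*13*4 + 7*17*10 = 1242
1242 mod 221 = 137
Check: 137 mod 17 = 1 ✓, 137 mod 13 = 7 ✓

x ≡ 137 (mod 221)


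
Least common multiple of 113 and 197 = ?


GCD(113, 197) = 1
LCM = 113*197/1 = 22261/1 = 22261

LCM = 22261


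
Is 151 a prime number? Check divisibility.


Check divisors up to sqrt(151) = 12.2882
No divisors found.
151 is prime.

Yes, 151 is prime


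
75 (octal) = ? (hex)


75 (base 8) = 61 (decimal)
61 (decimal) = 3D (base 16)


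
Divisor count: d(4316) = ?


4316 = 2^2 × 13^1 × 83^1
d(4316) = (2+1) × (1+1) × (1+1) = 12

12 divisors


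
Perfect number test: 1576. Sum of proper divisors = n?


Proper divisors of 1576: 1, 2, 4, 8, 197, 394, 788
Sum = 1 + 2 + 4 + 8 + 197 + 394 + 788 = 1394

No, 1576 is not perfect (1394 ≠ 1576)


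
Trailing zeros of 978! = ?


floor(978/5) = 195
floor(978/25) = 39
floor(978/125) = 7
floor(978/625) = 1
Total = 242

242 trailing zeros


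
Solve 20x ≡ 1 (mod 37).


GCD(20, 37) = 1, unique solution
a^(-1) mod 37 = 13
x = 13 * 1 mod 37 = 13

x ≡ 13 (mod 37)


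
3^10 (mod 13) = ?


3^1 mod 13 = 3
3^2 mod 13 = 9
3^3 mod 13 = 1
3^4 mod 13 = 3
3^5 mod 13 = 9
3^6 mod 13 = 1
3^7 mod 13 = 3
3^8 mod 13 = 9
3^9 mod 13 = 1
3^10 mod 13 = 3


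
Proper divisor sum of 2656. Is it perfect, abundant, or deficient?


Proper divisors: 1, 2, 4, 8, 16, 32, 83, 166, 332, 664, 1328
Sum = 1 + 2 + 4 + 8 + 16 + 32 + 83 + 166 + 332 + 664 + 1328 = 2636
2636 < 2656 → deficient

s(2656) = 2636 (deficient)


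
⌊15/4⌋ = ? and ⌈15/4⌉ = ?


15/4 = 3.7500
floor = 3
ceil = 4

floor = 3, ceil = 4


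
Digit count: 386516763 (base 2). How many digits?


386516763 in base 2 = 10111000010011100011100011011
Number of digits = 29

29 digits (base 2)


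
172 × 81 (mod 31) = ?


172 × 81 = 13932
13932 mod 31 = 13


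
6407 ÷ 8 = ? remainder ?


6407 = 8 * 800 + 7
Check: 6400 + 7 = 6407

q = 800, r = 7


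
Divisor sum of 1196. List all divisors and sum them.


Divisors of 1196: 1, 2, 4, 13, 23, 26, 46, 52, 92, 299, 598, 1196
Sum = 1 + 2 + 4 + 13 + 23 + 26 + 46 + 52 + 92 + 299 + 598 + 1196 = 2352

σ(1196) = 2352


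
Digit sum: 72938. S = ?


7 + 2 + 9 + 3 + 8 = 29


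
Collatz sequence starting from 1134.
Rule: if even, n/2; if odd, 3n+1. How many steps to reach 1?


1134 → 567 → 1702 → 851 → 2554 → 1277 → 3832 → 1916 → 958 → 479 → 1438 → 719 → 2158 → 1079 → 3238 → 1619 → 4858 → 2429 → 7288 → 3644 → 1822 → 911 → 2734 → 1367 → 4102 → 2051 → 6154 → 3077 → 9232 → 4616 → 2308 → 1154 → 577 → 1732 → 866 → 433 → 1300 → 650 → 325 → 976 → 488 → 244 → 122 → 61 → 184 → 92 → 46 → 23 → 70 → 35 → 106 → 53 → 160 → 80 → 40 → 20 → 10 → 5 → 16 → 8 → 4 → 2 → 1
Total steps = 62

62 steps


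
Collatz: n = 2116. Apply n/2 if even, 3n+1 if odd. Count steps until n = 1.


2116 → 1058 → 529 → 1588 → 794 → 397 → 1192 → 596 → 298 → 149 → 448 → 224 → 112 → 56 → 28 → 14 → 7 → 22 → 11 → 34 → 17 → 52 → 26 → 13 → 40 → 20 → 10 → 5 → 16 → 8 → 4 → 2 → 1
Total steps = 32

32 steps


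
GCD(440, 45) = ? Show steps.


440 = 9 * 45 + 35
45 = 1 * 35 + 10
35 = 3 * 10 + 5
10 = 2 * 5 + 0
GCD = 5


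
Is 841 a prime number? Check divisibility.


841 / 29 = 29 (exact division)
841 is NOT prime.

No, 841 is not prime


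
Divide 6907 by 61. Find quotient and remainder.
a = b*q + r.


6907 = 61 * 113 + 14
Check: 6893 + 14 = 6907

q = 113, r = 14


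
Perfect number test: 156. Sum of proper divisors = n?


Proper divisors of 156: 1, 2, 3, 4, 6, 12, 13, 26, 39, 52, 78
Sum = 1 + 2 + 3 + 4 + 6 + 12 + 13 + 26 + 39 + 52 + 78 = 236

No, 156 is not perfect (236 ≠ 156)


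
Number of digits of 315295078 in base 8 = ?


315295078 in base 8 = 2262602546
Number of digits = 10

10 digits (base 8)


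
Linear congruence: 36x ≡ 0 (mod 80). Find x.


GCD(36, 80) = 4 divides 0
Divide: 9x ≡ 0 (mod 20)
x ≡ 0 (mod 20)


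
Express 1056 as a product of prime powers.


1056 / 2 = 528
528 / 2 = 264
264 / 2 = 132
132 / 2 = 66
66 / 2 = 33
33 / 3 = 11
11 / 11 = 1
1056 = 2^5 × 3 × 11


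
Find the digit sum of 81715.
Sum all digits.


8 + 1 + 7 + 1 + 5 = 22


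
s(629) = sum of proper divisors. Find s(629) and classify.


Proper divisors: 1, 17, 37
Sum = 1 + 17 + 37 = 55
55 < 629 → deficient

s(629) = 55 (deficient)


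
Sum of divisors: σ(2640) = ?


Divisors of 2640: 1, 2, 3, 4, 5, 6, 8, 10, 11, 12, 15, 16, 20, 22, 24, 30, 33, 40, 44, 48, 55, 60, 66, 80, 88, 110, 120, 132, 165, 176, 220, 240, 264, 330, 440, 528, 660, 880, 1320, 2640
Sum = 1 + 2 + 3 + 4 + 5 + 6 + 8 + 10 + 11 + 12 + 15 + 16 + 20 + 22 + 24 + 30 + 33 + 40 + 44 + 48 + 55 + 60 + 66 + 80 + 88 + 110 + 120 + 132 + 165 + 176 + 220 + 240 + 264 + 330 + 440 + 528 + 660 + 880 + 1320 + 2640 = 8928

σ(2640) = 8928


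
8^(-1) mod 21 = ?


Use the extended Euclidean algorithm on (21, 8); each row r = 21*s + 8*t:
r=21, s=1, t=0
r=8, s=0, t=1
q=2: r=5, s=1, t=-2   [21*(1) + 8*(-2) = 5]
q=1: r=3, s=-1, t=3   [21*(-1) + 8*(3) = 3]
q=1: r=2, s=2, t=-5   [21*(2) + 8*(-5) = 2]
q=1: r=1, s=-3, t=8   [21*(-3) + 8*(8) = 1]
q=2: r=0, s=8, t=-21   [21*(8) + 8*(-21) = 0]
GCD = 1 with t = 8, so 8*(8) ≡ 1 (mod 21)
Inverse = 8 mod 21 = 8
Check: 8 * 8 = 64 ≡ 1 (mod 21)

8^(-1) ≡ 8 (mod 21)


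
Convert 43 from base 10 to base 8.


43 (base 10) = 43 (decimal)
43 (decimal) = 53 (base 8)


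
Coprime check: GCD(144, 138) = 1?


Euclidean algorithm:
144 = 1 * 138 + 6
138 = 23 * 6 + 0
GCD(144, 138) = 6

No, not coprime (GCD = 6)


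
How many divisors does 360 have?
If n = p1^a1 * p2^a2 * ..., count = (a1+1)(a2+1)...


360 = 2^3 × 3^2 × 5^1
d(360) = (3+1) × (2+1) × (1+1) = 24

24 divisors


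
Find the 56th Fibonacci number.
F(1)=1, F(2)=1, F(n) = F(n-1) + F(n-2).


Sequence: 1, 1, 2, 3, 5, 8, 13, 21, 34, 55, 89, 144, 233, 377, 610, 987, 1597, 2584, 4181, 6765, 10946, 17711, 28657, 46368, 75025, 121393, 196418, 317811, 514229, 832040, 1346269, 2178309, 3524578, 5702887, 9227465, 14930352, 24157817, 39088169, 63245986, 102334155, 165580141, 267914296, 433494437, 701408733, 1134903170, 1836311903, 2971215073, 4807526976, 7778742049, 12586269025, 20365011074, 32951280099, 53316291173, 86267571272, 139583862445, 225851433717
F(56) = 225851433717


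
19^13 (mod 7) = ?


19^1 mod 7 = 5
19^2 mod 7 = 4
19^3 mod 7 = 6
19^4 mod 7 = 2
19^5 mod 7 = 3
19^6 mod 7 = 1
19^7 mod 7 = 5
19^8 mod 7 = 4
19^9 mod 7 = 6
19^10 mod 7 = 2
19^11 mod 7 = 3
19^12 mod 7 = 1
19^13 mod 7 = 5


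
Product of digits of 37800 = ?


3 × 7 × 8 × 0 × 0 = 0


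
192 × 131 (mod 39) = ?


192 × 131 = 25152
25152 mod 39 = 36


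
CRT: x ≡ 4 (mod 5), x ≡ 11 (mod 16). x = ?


M = 5*16 = 80
M1 = M/5 = 16, M2 = M/16 = 5
M1^(-1) mod 5 = 1, M2^(-1) mod 16 = 13
x = 4*16*1 + 11*5*13 = 779
779 mod 80 = 59
Check: 59 mod 5 = 4 ✓, 59 mod 16 = 11 ✓

x ≡ 59 (mod 80)


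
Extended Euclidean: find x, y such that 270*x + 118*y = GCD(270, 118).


Tabular extended Euclidean (each row: r = 270*s + 118*t):
r=270, s=1, t=0
r=118, s=0, t=1
q=2: r=34, s=1, t=-2   [270*(1) + 118*(-2) = 34]
q=3: r=16, s=-3, t=7   [270*(-3) + 118*(7) = 16]
q=2: r=2, s=7, t=-16   [270*(7) + 118*(-16) = 2]
q=8: r=0, s=-59, t=135   [270*(-59) + 118*(135) = 0]
GCD = 2; from the row with r=2: x=7, y=-16
Check: 270*(7) + 118*(-16) = 1890 - 1888 = 2

GCD = 2, x = 7, y = -16


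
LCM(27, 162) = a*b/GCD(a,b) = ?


GCD(27, 162) = 27
LCM = 27*162/27 = 4374/27 = 162

LCM = 162


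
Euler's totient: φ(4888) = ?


4888 = 2^3 × 13 × 47
Prime factors: 2, 13, 47
φ(4888) = 4888 × (1-1/2) × (1-1/13) × (1-1/47)
= 4888 × 1/2 × 12/13 × 46/47 = 2208

φ(4888) = 2208


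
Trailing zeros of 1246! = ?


floor(1246/5) = 249
floor(1246/25) = 49
floor(1246/125) = 9
floor(1246/625) = 1
Total = 308

308 trailing zeros


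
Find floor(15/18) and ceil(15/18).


15/18 = 0.8333
floor = 0
ceil = 1

floor = 0, ceil = 1


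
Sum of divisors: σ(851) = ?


Divisors of 851: 1, 23, 37, 851
Sum = 1 + 23 + 37 + 851 = 912

σ(851) = 912


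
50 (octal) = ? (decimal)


50 (base 8) = 40 (decimal)
40 (decimal) = 40 (base 10)


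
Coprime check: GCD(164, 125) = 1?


Euclidean algorithm:
164 = 1 * 125 + 39
125 = 3 * 39 + 8
39 = 4 * 8 + 7
8 = 1 * 7 + 1
7 = 7 * 1 + 0
GCD(164, 125) = 1

Yes, coprime (GCD = 1)


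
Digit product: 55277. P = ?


5 × 5 × 2 × 7 × 7 = 2450


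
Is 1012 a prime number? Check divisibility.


1012 / 2 = 506 (exact division)
1012 is NOT prime.

No, 1012 is not prime


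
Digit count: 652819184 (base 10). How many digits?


652819184 has 9 digits in base 10
floor(log10(652819184)) + 1 = floor(8.8148) + 1 = 9

9 digits (base 10)


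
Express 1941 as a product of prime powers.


1941 / 3 = 647
647 / 647 = 1
1941 = 3 × 647


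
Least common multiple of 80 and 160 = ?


GCD(80, 160) = 80
LCM = 80*160/80 = 12800/80 = 160

LCM = 160


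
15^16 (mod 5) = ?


15^1 mod 5 = 0
15^2 mod 5 = 0
15^3 mod 5 = 0
15^4 mod 5 = 0
15^5 mod 5 = 0
15^6 mod 5 = 0
15^7 mod 5 = 0
15^8 mod 5 = 0
15^9 mod 5 = 0
15^10 mod 5 = 0
15^11 mod 5 = 0
15^12 mod 5 = 0
15^13 mod 5 = 0
15^14 mod 5 = 0
15^15 mod 5 = 0
15^16 mod 5 = 0


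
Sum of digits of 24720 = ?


2 + 4 + 7 + 2 + 0 = 15


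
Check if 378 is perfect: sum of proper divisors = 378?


Proper divisors of 378: 1, 2, 3, 6, 7, 9, 14, 18, 21, 27, 42, 54, 63, 126, 189
Sum = 1 + 2 + 3 + 6 + 7 + 9 + 14 + 18 + 21 + 27 + 42 + 54 + 63 + 126 + 189 = 582

No, 378 is not perfect (582 ≠ 378)


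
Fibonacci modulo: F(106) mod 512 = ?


F(k) mod 512 for k=1..106:
1, 1, 2, 3, 5, 8, 13, 21, 34, 55, 89, 144, 233, 377, 98, 475, 61, 24, 85, 109, 194, 303, 497, 288, 273, 49, 322, 371, 181, 40, 221, 261, 482, 231, 201, 432, 121, 41, 162, 203, 365, 56, 421, 477, 386, 351, 225, 64, 289, 353, 130, 483, 101, 72, 173, 245, 418, 151, 57, 208, 265, 473, 226, 187, 413, 88, 501, 77, 66, 143, 209, 352, 49, 401, 450, 339, 277, 104, 381, 485, 354, 327, 169, 496, 153, 137, 290, 427, 205, 120, 325, 445, 258, 191, 449, 128, 65, 193, 258, 451, 197, 136, 333, 469, 290, 247
F(106) mod 512 = 247


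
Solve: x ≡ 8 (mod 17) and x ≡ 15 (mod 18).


M = 17*18 = 306
M1 = M/17 = 18, M2 = M/18 = 17
M1^(-1) mod 17 = 1, M2^(-1) mod 18 = 17
x = 8*18*1 + 15*17*17 = 4479
4479 mod 306 = 195
Check: 195 mod 17 = 8 ✓, 195 mod 18 = 15 ✓

x ≡ 195 (mod 306)


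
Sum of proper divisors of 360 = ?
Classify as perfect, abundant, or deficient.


Proper divisors: 1, 2, 3, 4, 5, 6, 8, 9, 10, 12, 15, 18, 20, 24, 30, 36, 40, 45, 60, 72, 90, 120, 180
Sum = 1 + 2 + 3 + 4 + 5 + 6 + 8 + 9 + 10 + 12 + 15 + 18 + 20 + 24 + 30 + 36 + 40 + 45 + 60 + 72 + 90 + 120 + 180 = 810
810 > 360 → abundant

s(360) = 810 (abundant)


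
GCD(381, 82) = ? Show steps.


381 = 4 * 82 + 53
82 = 1 * 53 + 29
53 = 1 * 29 + 24
29 = 1 * 24 + 5
24 = 4 * 5 + 4
5 = 1 * 4 + 1
4 = 4 * 1 + 0
GCD = 1


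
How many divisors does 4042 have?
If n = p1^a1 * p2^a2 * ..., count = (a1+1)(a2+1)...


4042 = 2^1 × 43^1 × 47^1
d(4042) = (1+1) × (1+1) × (1+1) = 8

8 divisors


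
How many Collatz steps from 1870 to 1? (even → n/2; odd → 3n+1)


1870 → 935 → 2806 → 1403 → 4210 → 2105 → 6316 → 3158 → 1579 → 4738 → 2369 → 7108 → 3554 → 1777 → 5332 → 2666 → 1333 → 4000 → 2000 → 1000 → 500 → 250 → 125 → 376 → 188 → 94 → 47 → 142 → 71 → 214 → 107 → 322 → 161 → 484 → 242 → 121 → 364 → 182 → 91 → 274 → 137 → 412 → 206 → 103 → 310 → 155 → 466 → 233 → 700 → 350 → 175 → 526 → 263 → 790 → 395 → 1186 → 593 → 1780 → 890 → 445 → 1336 → 668 → 334 → 167 → 502 → 251 → 754 → 377 → 1132 → 566 → 283 → 850 → 425 → 1276 → 638 → 319 → 958 → 479 → 1438 → 719 → 2158 → 1079 → 3238 → 1619 → 4858 → 2429 → 7288 → 3644 → 1822 → 911 → 2734 → 1367 → 4102 → 2051 → 6154 → 3077 → 9232 → 4616 → 2308 → 1154 → 577 → 1732 → 866 → 433 → 1300 → 650 → 325 → 976 → 488 → 244 → 122 → 61 → 184 → 92 → 46 → 23 → 70 → 35 → 106 → 53 → 160 → 80 → 40 → 20 → 10 → 5 → 16 → 8 → 4 → 2 → 1
Total steps = 130

130 steps


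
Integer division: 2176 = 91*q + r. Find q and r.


2176 = 91 * 23 + 83
Check: 2093 + 83 = 2176

q = 23, r = 83


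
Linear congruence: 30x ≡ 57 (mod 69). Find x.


GCD(30, 69) = 3 divides 57
Divide: 10x ≡ 19 (mod 23)
x ≡ 18 (mod 23)


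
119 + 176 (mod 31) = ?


119 + 176 = 295
295 mod 31 = 16


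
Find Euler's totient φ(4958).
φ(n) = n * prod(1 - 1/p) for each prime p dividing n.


4958 = 2 × 37 × 67
Prime factors: 2, 37, 67
φ(4958) = 4958 × (1-1/2) × (1-1/37) × (1-1/67)
= 4958 × 1/2 × 36/37 × 66/67 = 2376

φ(4958) = 2376


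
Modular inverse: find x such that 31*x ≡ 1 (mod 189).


Use the extended Euclidean algorithm on (189, 31); each row r = 189*s + 31*t:
r=189, s=1, t=0
r=31, s=0, t=1
q=6: r=3, s=1, t=-6   [189*(1) + 31*(-6) = 3]
q=10: r=1, s=-10, t=61   [189*(-10) + 31*(61) = 1]
q=3: r=0, s=31, t=-189   [189*(31) + 31*(-189) = 0]
GCD = 1 with t = 61, so 31*(61) ≡ 1 (mod 189)
Inverse = 61 mod 189 = 61
Check: 31 * 61 = 1891 ≡ 1 (mod 189)

31^(-1) ≡ 61 (mod 189)


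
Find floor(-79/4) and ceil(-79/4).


-79/4 = -19.7500
floor = -20
ceil = -19

floor = -20, ceil = -19


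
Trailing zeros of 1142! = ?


floor(1142/5) = 228
floor(1142/25) = 45
floor(1142/125) = 9
floor(1142/625) = 1
Total = 283

283 trailing zeros


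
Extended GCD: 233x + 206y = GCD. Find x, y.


Tabular extended Euclidean (each row: r = 233*s + 206*t):
r=233, s=1, t=0
r=206, s=0, t=1
q=1: r=27, s=1, t=-1   [233*(1) + 206*(-1) = 27]
q=7: r=17, s=-7, t=8   [233*(-7) + 206*(8) = 17]
q=1: r=10, s=8, t=-9   [233*(8) + 206*(-9) = 10]
q=1: r=7, s=-15, t=17   [233*(-15) + 206*(17) = 7]
q=1: r=3, s=23, t=-26   [233*(23) + 206*(-26) = 3]
q=2: r=1, s=-61, t=69   [233*(-61) + 206*(69) = 1]
q=3: r=0, s=206, t=-233   [233*(206) + 206*(-233) = 0]
GCD = 1; from the row with r=1: x=-61, y=69
Check: 233*(-61) + 206*(69) = -14213 + 14214 = 1

GCD = 1, x = -61, y = 69


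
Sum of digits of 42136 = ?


4 + 2 + 1 + 3 + 6 = 16


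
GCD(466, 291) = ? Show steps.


466 = 1 * 291 + 175
291 = 1 * 175 + 116
175 = 1 * 116 + 59
116 = 1 * 59 + 57
59 = 1 * 57 + 2
57 = 28 * 2 + 1
2 = 2 * 1 + 0
GCD = 1


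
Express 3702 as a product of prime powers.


3702 / 2 = 1851
1851 / 3 = 617
617 / 617 = 1
3702 = 2 × 3 × 617


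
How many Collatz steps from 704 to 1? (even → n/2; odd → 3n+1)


704 → 352 → 176 → 88 → 44 → 22 → 11 → 34 → 17 → 52 → 26 → 13 → 40 → 20 → 10 → 5 → 16 → 8 → 4 → 2 → 1
Total steps = 20

20 steps


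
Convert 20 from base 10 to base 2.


20 (base 10) = 20 (decimal)
20 (decimal) = 10100 (base 2)


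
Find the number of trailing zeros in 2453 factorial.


floor(2453/5) = 490
floor(2453/25) = 98
floor(2453/125) = 19
floor(2453/625) = 3
Total = 610

610 trailing zeros


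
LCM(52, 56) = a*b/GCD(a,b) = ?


GCD(52, 56) = 4
LCM = 52*56/4 = 2912/4 = 728

LCM = 728


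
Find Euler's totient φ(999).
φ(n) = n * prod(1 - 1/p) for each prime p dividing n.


999 = 3^3 × 37
Prime factors: 3, 37
φ(999) = 999 × (1-1/3) × (1-1/37)
= 999 × 2/3 × 36/37 = 648

φ(999) = 648


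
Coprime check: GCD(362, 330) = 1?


Euclidean algorithm:
362 = 1 * 330 + 32
330 = 10 * 32 + 10
32 = 3 * 10 + 2
10 = 5 * 2 + 0
GCD(362, 330) = 2

No, not coprime (GCD = 2)


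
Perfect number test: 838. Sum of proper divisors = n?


Proper divisors of 838: 1, 2, 419
Sum = 1 + 2 + 419 = 422

No, 838 is not perfect (422 ≠ 838)


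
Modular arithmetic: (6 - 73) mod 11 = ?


6 - 73 = -67
-67 mod 11 = 10


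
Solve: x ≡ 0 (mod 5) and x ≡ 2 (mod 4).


M = 5*4 = 20
M1 = M/5 = 4, M2 = M/4 = 5
M1^(-1) mod 5 = 4, M2^(-1) mod 4 = 1
x = 0*4*4 + 2*5*1 = 10
10 mod 20 = 10
Check: 10 mod 5 = 0 ✓, 10 mod 4 = 2 ✓

x ≡ 10 (mod 20)


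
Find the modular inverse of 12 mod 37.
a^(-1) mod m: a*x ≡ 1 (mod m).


Use the extended Euclidean algorithm on (37, 12); each row r = 37*s + 12*t:
r=37, s=1, t=0
r=12, s=0, t=1
q=3: r=1, s=1, t=-3   [37*(1) + 12*(-3) = 1]
q=12: r=0, s=-12, t=37   [37*(-12) + 12*(37) = 0]
GCD = 1 with t = -3, so 12*(-3) ≡ 1 (mod 37)
Inverse = -3 mod 37 = 34
Check: 12 * 34 = 408 ≡ 1 (mod 37)

12^(-1) ≡ 34 (mod 37)


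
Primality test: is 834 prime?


834 / 2 = 417 (exact division)
834 is NOT prime.

No, 834 is not prime


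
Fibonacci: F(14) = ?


Sequence: 1, 1, 2, 3, 5, 8, 13, 21, 34, 55, 89, 144, 233, 377
F(14) = 377


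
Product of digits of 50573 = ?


5 × 0 × 5 × 7 × 3 = 0


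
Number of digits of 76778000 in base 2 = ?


76778000 in base 2 = 100100100111000101000010000
Number of digits = 27

27 digits (base 2)


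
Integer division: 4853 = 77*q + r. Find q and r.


4853 = 77 * 63 + 2
Check: 4851 + 2 = 4853

q = 63, r = 2


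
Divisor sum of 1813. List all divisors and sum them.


Divisors of 1813: 1, 7, 37, 49, 259, 1813
Sum = 1 + 7 + 37 + 49 + 259 + 1813 = 2166

σ(1813) = 2166


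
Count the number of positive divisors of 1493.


1493 = 1493^1
d(1493) = (1+1) = 2

2 divisors


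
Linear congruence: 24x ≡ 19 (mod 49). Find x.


GCD(24, 49) = 1, unique solution
a^(-1) mod 49 = 47
x = 47 * 19 mod 49 = 11

x ≡ 11 (mod 49)


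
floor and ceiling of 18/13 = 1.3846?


18/13 = 1.3846
floor = 1
ceil = 2

floor = 1, ceil = 2


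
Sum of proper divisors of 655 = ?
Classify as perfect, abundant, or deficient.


Proper divisors: 1, 5, 131
Sum = 1 + 5 + 131 = 137
137 < 655 → deficient

s(655) = 137 (deficient)


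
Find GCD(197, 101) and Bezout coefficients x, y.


Tabular extended Euclidean (each row: r = 197*s + 101*t):
r=197, s=1, t=0
r=101, s=0, t=1
q=1: r=96, s=1, t=-1   [197*(1) + 101*(-1) = 96]
q=1: r=5, s=-1, t=2   [197*(-1) + 101*(2) = 5]
q=19: r=1, s=20, t=-39   [197*(20) + 101*(-39) = 1]
q=5: r=0, s=-101, t=197   [197*(-101) + 101*(197) = 0]
GCD = 1; from the row with r=1: x=20, y=-39
Check: 197*(20) + 101*(-39) = 3940 - 3939 = 1

GCD = 1, x = 20, y = -39


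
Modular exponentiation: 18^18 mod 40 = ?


18^1 mod 40 = 18
18^2 mod 40 = 4
18^3 mod 40 = 32
18^4 mod 40 = 16
18^5 mod 40 = 8
18^6 mod 40 = 24
18^7 mod 40 = 32
18^8 mod 40 = 16
18^9 mod 40 = 8
18^10 mod 40 = 24
18^11 mod 40 = 32
18^12 mod 40 = 16
18^13 mod 40 = 8
18^14 mod 40 = 24
18^15 mod 40 = 32
18^16 mod 40 = 16
18^17 mod 40 = 8
18^18 mod 40 = 24


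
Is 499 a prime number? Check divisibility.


Check divisors up to sqrt(499) = 22.3383
No divisors found.
499 is prime.

Yes, 499 is prime


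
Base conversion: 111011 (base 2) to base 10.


111011 (base 2) = 59 (decimal)
59 (decimal) = 59 (base 10)


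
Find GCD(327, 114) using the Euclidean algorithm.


327 = 2 * 114 + 99
114 = 1 * 99 + 15
99 = 6 * 15 + 9
15 = 1 * 9 + 6
9 = 1 * 6 + 3
6 = 2 * 3 + 0
GCD = 3


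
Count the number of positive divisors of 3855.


3855 = 3^1 × 5^1 × 257^1
d(3855) = (1+1) × (1+1) × (1+1) = 8

8 divisors


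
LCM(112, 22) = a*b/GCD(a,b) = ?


GCD(112, 22) = 2
LCM = 112*22/2 = 2464/2 = 1232

LCM = 1232


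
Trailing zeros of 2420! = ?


floor(2420/5) = 484
floor(2420/25) = 96
floor(2420/125) = 19
floor(2420/625) = 3
Total = 602

602 trailing zeros


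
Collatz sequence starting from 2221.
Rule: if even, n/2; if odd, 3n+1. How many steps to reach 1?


2221 → 6664 → 3332 → 1666 → 833 → 2500 → 1250 → 625 → 1876 → 938 → 469 → 1408 → 704 → 352 → 176 → 88 → 44 → 22 → 11 → 34 → 17 → 52 → 26 → 13 → 40 → 20 → 10 → 5 → 16 → 8 → 4 → 2 → 1
Total steps = 32

32 steps


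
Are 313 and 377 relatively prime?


Euclidean algorithm:
377 = 1 * 313 + 64
313 = 4 * 64 + 57
64 = 1 * 57 + 7
57 = 8 * 7 + 1
7 = 7 * 1 + 0
GCD(313, 377) = 1

Yes, coprime (GCD = 1)


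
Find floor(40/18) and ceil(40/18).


40/18 = 2.2222
floor = 2
ceil = 3

floor = 2, ceil = 3


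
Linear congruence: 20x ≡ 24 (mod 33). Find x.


GCD(20, 33) = 1, unique solution
a^(-1) mod 33 = 5
x = 5 * 24 mod 33 = 21

x ≡ 21 (mod 33)


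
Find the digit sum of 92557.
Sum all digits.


9 + 2 + 5 + 5 + 7 = 28


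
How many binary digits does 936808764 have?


936808764 in base 2 = 110111110101101001000100111100
Number of digits = 30

30 digits (base 2)


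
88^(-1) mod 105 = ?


Use the extended Euclidean algorithm on (105, 88); each row r = 105*s + 88*t:
r=105, s=1, t=0
r=88, s=0, t=1
q=1: r=17, s=1, t=-1   [105*(1) + 88*(-1) = 17]
q=5: r=3, s=-5, t=6   [105*(-5) + 88*(6) = 3]
q=5: r=2, s=26, t=-31   [105*(26) + 88*(-31) = 2]
q=1: r=1, s=-31, t=37   [105*(-31) + 88*(37) = 1]
q=2: r=0, s=88, t=-105   [105*(88) + 88*(-105) = 0]
GCD = 1 with t = 37, so 88*(37) ≡ 1 (mod 105)
Inverse = 37 mod 105 = 37
Check: 88 * 37 = 3256 ≡ 1 (mod 105)

88^(-1) ≡ 37 (mod 105)


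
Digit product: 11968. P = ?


1 × 1 × 9 × 6 × 8 = 432


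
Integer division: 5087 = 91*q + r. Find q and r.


5087 = 91 * 55 + 82
Check: 5005 + 82 = 5087

q = 55, r = 82


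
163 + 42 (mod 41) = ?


163 + 42 = 205
205 mod 41 = 0


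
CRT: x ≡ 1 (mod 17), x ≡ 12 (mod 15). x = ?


M = 17*15 = 255
M1 = M/17 = 15, M2 = M/15 = 17
M1^(-1) mod 17 = 8, M2^(-1) mod 15 = 8
x = 1*15*8 + 12*17*8 = 1752
1752 mod 255 = 222
Check: 222 mod 17 = 1 ✓, 222 mod 15 = 12 ✓

x ≡ 222 (mod 255)


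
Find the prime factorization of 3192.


3192 / 2 = 1596
1596 / 2 = 798
798 / 2 = 399
399 / 3 = 133
133 / 7 = 19
19 / 19 = 1
3192 = 2^3 × 3 × 7 × 19


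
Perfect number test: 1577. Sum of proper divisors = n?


Proper divisors of 1577: 1, 19, 83
Sum = 1 + 19 + 83 = 103

No, 1577 is not perfect (103 ≠ 1577)


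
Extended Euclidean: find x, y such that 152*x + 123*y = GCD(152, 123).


Tabular extended Euclidean (each row: r = 152*s + 123*t):
r=152, s=1, t=0
r=123, s=0, t=1
q=1: r=29, s=1, t=-1   [152*(1) + 123*(-1) = 29]
q=4: r=7, s=-4, t=5   [152*(-4) + 123*(5) = 7]
q=4: r=1, s=17, t=-21   [152*(17) + 123*(-21) = 1]
q=7: r=0, s=-123, t=152   [152*(-123) + 123*(152) = 0]
GCD = 1; from the row with r=1: x=17, y=-21
Check: 152*(17) + 123*(-21) = 2584 - 2583 = 1

GCD = 1, x = 17, y = -21


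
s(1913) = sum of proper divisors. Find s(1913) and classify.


Proper divisors: 1
Sum = 1 = 1
1 < 1913 → deficient

s(1913) = 1 (deficient)


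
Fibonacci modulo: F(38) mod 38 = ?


F(k) mod 38 for k=1..38:
1, 1, 2, 3, 5, 8, 13, 21, 34, 17, 13, 30, 5, 35, 2, 37, 1, 0, 1, 1, 2, 3, 5, 8, 13, 21, 34, 17, 13, 30, 5, 35, 2, 37, 1, 0, 1, 1
F(38) mod 38 = 1


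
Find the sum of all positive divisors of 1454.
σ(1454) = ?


Divisors of 1454: 1, 2, 727, 1454
Sum = 1 + 2 + 727 + 1454 = 2184

σ(1454) = 2184


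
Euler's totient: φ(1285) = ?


1285 = 5 × 257
Prime factors: 5, 257
φ(1285) = 1285 × (1-1/5) × (1-1/257)
= 1285 × 4/5 × 256/257 = 1024

φ(1285) = 1024


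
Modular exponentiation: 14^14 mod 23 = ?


14^1 mod 23 = 14
14^2 mod 23 = 12
14^3 mod 23 = 7
14^4 mod 23 = 6
14^5 mod 23 = 15
14^6 mod 23 = 3
14^7 mod 23 = 19
14^8 mod 23 = 13
14^9 mod 23 = 21
14^10 mod 23 = 18
14^11 mod 23 = 22
14^12 mod 23 = 9
14^13 mod 23 = 11
14^14 mod 23 = 16


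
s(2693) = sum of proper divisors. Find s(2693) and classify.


Proper divisors: 1
Sum = 1 = 1
1 < 2693 → deficient

s(2693) = 1 (deficient)


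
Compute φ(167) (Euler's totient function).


167 = 167
Prime factors: 167
φ(167) = 167 × (1-1/167)
= 167 × 166/167 = 166

φ(167) = 166


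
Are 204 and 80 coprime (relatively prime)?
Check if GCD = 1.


Euclidean algorithm:
204 = 2 * 80 + 44
80 = 1 * 44 + 36
44 = 1 * 36 + 8
36 = 4 * 8 + 4
8 = 2 * 4 + 0
GCD(204, 80) = 4

No, not coprime (GCD = 4)


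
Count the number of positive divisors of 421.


421 = 421^1
d(421) = (1+1) = 2

2 divisors


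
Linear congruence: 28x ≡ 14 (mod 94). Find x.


GCD(28, 94) = 2 divides 14
Divide: 14x ≡ 7 (mod 47)
x ≡ 24 (mod 47)


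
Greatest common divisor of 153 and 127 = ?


153 = 1 * 127 + 26
127 = 4 * 26 + 23
26 = 1 * 23 + 3
23 = 7 * 3 + 2
3 = 1 * 2 + 1
2 = 2 * 1 + 0
GCD = 1


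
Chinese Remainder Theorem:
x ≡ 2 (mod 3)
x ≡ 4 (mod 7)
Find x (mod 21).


M = 3*7 = 21
M1 = M/3 = 7, M2 = M/7 = 3
M1^(-1) mod 3 = 1, M2^(-1) mod 7 = 5
x = 2*7*1 + 4*3*5 = 74
74 mod 21 = 11
Check: 11 mod 3 = 2 ✓, 11 mod 7 = 4 ✓

x ≡ 11 (mod 21)


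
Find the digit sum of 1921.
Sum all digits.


1 + 9 + 2 + 1 = 13


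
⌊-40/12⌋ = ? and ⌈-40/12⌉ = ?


-40/12 = -3.3333
floor = -4
ceil = -3

floor = -4, ceil = -3


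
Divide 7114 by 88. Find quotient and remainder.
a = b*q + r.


7114 = 88 * 80 + 74
Check: 7040 + 74 = 7114

q = 80, r = 74


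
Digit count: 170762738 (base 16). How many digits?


170762738 in base 16 = A2DA1F2
Number of digits = 7

7 digits (base 16)


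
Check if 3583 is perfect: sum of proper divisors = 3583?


Proper divisors of 3583: 1
Sum = 1 = 1

No, 3583 is not perfect (1 ≠ 3583)


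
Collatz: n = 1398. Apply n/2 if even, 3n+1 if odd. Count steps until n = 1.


1398 → 699 → 2098 → 1049 → 3148 → 1574 → 787 → 2362 → 1181 → 3544 → 1772 → 886 → 443 → 1330 → 665 → 1996 → 998 → 499 → 1498 → 749 → 2248 → 1124 → 562 → 281 → 844 → 422 → 211 → 634 → 317 → 952 → 476 → 238 → 119 → 358 → 179 → 538 → 269 → 808 → 404 → 202 → 101 → 304 → 152 → 76 → 38 → 19 → 58 → 29 → 88 → 44 → 22 → 11 → 34 → 17 → 52 → 26 → 13 → 40 → 20 → 10 → 5 → 16 → 8 → 4 → 2 → 1
Total steps = 65

65 steps


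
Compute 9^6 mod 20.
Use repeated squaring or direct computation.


9^1 mod 20 = 9
9^2 mod 20 = 1
9^3 mod 20 = 9
9^4 mod 20 = 1
9^5 mod 20 = 9
9^6 mod 20 = 1


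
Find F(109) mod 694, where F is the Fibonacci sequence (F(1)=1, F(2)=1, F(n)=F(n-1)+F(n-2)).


F(k) mod 694 for k=1..109:
1, 1, 2, 3, 5, 8, 13, 21, 34, 55, 89, 144, 233, 377, 610, 293, 209, 502, 17, 519, 536, 361, 203, 564, 73, 637, 16, 653, 669, 628, 603, 537, 446, 289, 41, 330, 371, 7, 378, 385, 69, 454, 523, 283, 112, 395, 507, 208, 21, 229, 250, 479, 35, 514, 549, 369, 224, 593, 123, 22, 145, 167, 312, 479, 97, 576, 673, 555, 534, 395, 235, 630, 171, 107, 278, 385, 663, 354, 323, 677, 306, 289, 595, 190, 91, 281, 372, 653, 331, 290, 621, 217, 144, 361, 505, 172, 677, 155, 138, 293, 431, 30, 461, 491, 258, 55, 313, 368, 681
F(109) mod 694 = 681


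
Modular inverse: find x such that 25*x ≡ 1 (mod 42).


Use the extended Euclidean algorithm on (42, 25); each row r = 42*s + 25*t:
r=42, s=1, t=0
r=25, s=0, t=1
q=1: r=17, s=1, t=-1   [42*(1) + 25*(-1) = 17]
q=1: r=8, s=-1, t=2   [42*(-1) + 25*(2) = 8]
q=2: r=1, s=3, t=-5   [42*(3) + 25*(-5) = 1]
q=8: r=0, s=-25, t=42   [42*(-25) + 25*(42) = 0]
GCD = 1 with t = -5, so 25*(-5) ≡ 1 (mod 42)
Inverse = -5 mod 42 = 37
Check: 25 * 37 = 925 ≡ 1 (mod 42)

25^(-1) ≡ 37 (mod 42)


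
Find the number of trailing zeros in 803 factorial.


floor(803/5) = 160
floor(803/25) = 32
floor(803/125) = 6
floor(803/625) = 1
Total = 199

199 trailing zeros


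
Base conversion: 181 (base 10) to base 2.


181 (base 10) = 181 (decimal)
181 (decimal) = 10110101 (base 2)


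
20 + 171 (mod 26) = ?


20 + 171 = 191
191 mod 26 = 9


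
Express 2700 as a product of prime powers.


2700 / 2 = 1350
1350 / 2 = 675
675 / 3 = 225
225 / 3 = 75
75 / 3 = 25
25 / 5 = 5
5 / 5 = 1
2700 = 2^2 × 3^3 × 5^2


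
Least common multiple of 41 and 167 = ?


GCD(41, 167) = 1
LCM = 41*167/1 = 6847/1 = 6847

LCM = 6847


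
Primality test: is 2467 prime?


Check divisors up to sqrt(2467) = 49.6689
No divisors found.
2467 is prime.

Yes, 2467 is prime


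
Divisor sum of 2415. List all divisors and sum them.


Divisors of 2415: 1, 3, 5, 7, 15, 21, 23, 35, 69, 105, 115, 161, 345, 483, 805, 2415
Sum = 1 + 3 + 5 + 7 + 15 + 21 + 23 + 35 + 69 + 105 + 115 + 161 + 345 + 483 + 805 + 2415 = 4608

σ(2415) = 4608


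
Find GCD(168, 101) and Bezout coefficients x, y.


Tabular extended Euclidean (each row: r = 168*s + 101*t):
r=168, s=1, t=0
r=101, s=0, t=1
q=1: r=67, s=1, t=-1   [168*(1) + 101*(-1) = 67]
q=1: r=34, s=-1, t=2   [168*(-1) + 101*(2) = 34]
q=1: r=33, s=2, t=-3   [168*(2) + 101*(-3) = 33]
q=1: r=1, s=-3, t=5   [168*(-3) + 101*(5) = 1]
q=33: r=0, s=101, t=-168   [168*(101) + 101*(-168) = 0]
GCD = 1; from the row with r=1: x=-3, y=5
Check: 168*(-3) + 101*(5) = -504 + 505 = 1

GCD = 1, x = -3, y = 5


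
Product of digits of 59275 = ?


5 × 9 × 2 × 7 × 5 = 3150


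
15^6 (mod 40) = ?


15^1 mod 40 = 15
15^2 mod 40 = 25
15^3 mod 40 = 15
15^4 mod 40 = 25
15^5 mod 40 = 15
15^6 mod 40 = 25


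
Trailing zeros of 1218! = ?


floor(1218/5) = 243
floor(1218/25) = 48
floor(1218/125) = 9
floor(1218/625) = 1
Total = 301

301 trailing zeros


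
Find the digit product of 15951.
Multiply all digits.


1 × 5 × 9 × 5 × 1 = 225


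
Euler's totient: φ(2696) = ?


2696 = 2^3 × 337
Prime factors: 2, 337
φ(2696) = 2696 × (1-1/2) × (1-1/337)
= 2696 × 1/2 × 336/337 = 1344

φ(2696) = 1344


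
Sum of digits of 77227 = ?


7 + 7 + 2 + 2 + 7 = 25


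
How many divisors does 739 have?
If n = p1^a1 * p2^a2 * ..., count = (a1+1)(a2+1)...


739 = 739^1
d(739) = (1+1) = 2

2 divisors


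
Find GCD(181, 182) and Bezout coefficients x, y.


Tabular extended Euclidean (each row: r = 181*s + 182*t):
r=181, s=1, t=0
r=182, s=0, t=1
q=0: r=181, s=1, t=0   [181*(1) + 182*(0) = 181]
q=1: r=1, s=-1, t=1   [181*(-1) + 182*(1) = 1]
q=181: r=0, s=182, t=-181   [181*(182) + 182*(-181) = 0]
GCD = 1; from the row with r=1: x=-1, y=1
Check: 181*(-1) + 182*(1) = -181 + 182 = 1

GCD = 1, x = -1, y = 1


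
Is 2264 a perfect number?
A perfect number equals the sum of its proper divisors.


Proper divisors of 2264: 1, 2, 4, 8, 283, 566, 1132
Sum = 1 + 2 + 4 + 8 + 283 + 566 + 1132 = 1996

No, 2264 is not perfect (1996 ≠ 2264)


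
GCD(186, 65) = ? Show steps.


186 = 2 * 65 + 56
65 = 1 * 56 + 9
56 = 6 * 9 + 2
9 = 4 * 2 + 1
2 = 2 * 1 + 0
GCD = 1


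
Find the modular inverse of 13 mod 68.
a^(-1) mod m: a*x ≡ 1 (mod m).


Use the extended Euclidean algorithm on (68, 13); each row r = 68*s + 13*t:
r=68, s=1, t=0
r=13, s=0, t=1
q=5: r=3, s=1, t=-5   [68*(1) + 13*(-5) = 3]
q=4: r=1, s=-4, t=21   [68*(-4) + 13*(21) = 1]
q=3: r=0, s=13, t=-68   [68*(13) + 13*(-68) = 0]
GCD = 1 with t = 21, so 13*(21) ≡ 1 (mod 68)
Inverse = 21 mod 68 = 21
Check: 13 * 21 = 273 ≡ 1 (mod 68)

13^(-1) ≡ 21 (mod 68)


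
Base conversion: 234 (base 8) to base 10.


234 (base 8) = 156 (decimal)
156 (decimal) = 156 (base 10)


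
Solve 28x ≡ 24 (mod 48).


GCD(28, 48) = 4 divides 24
Divide: 7x ≡ 6 (mod 12)
x ≡ 6 (mod 12)


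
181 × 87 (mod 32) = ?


181 × 87 = 15747
15747 mod 32 = 3


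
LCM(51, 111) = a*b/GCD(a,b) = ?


GCD(51, 111) = 3
LCM = 51*111/3 = 5661/3 = 1887

LCM = 1887


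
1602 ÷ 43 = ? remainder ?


1602 = 43 * 37 + 11
Check: 1591 + 11 = 1602

q = 37, r = 11


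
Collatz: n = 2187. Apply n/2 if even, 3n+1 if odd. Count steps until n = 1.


2187 → 6562 → 3281 → 9844 → 4922 → 2461 → 7384 → 3692 → 1846 → 923 → 2770 → 1385 → 4156 → 2078 → 1039 → 3118 → 1559 → 4678 → 2339 → 7018 → 3509 → 10528 → 5264 → 2632 → 1316 → 658 → 329 → 988 → 494 → 247 → 742 → 371 → 1114 → 557 → 1672 → 836 → 418 → 209 → 628 → 314 → 157 → 472 → 236 → 118 → 59 → 178 → 89 → 268 → 134 → 67 → 202 → 101 → 304 → 152 → 76 → 38 → 19 → 58 → 29 → 88 → 44 → 22 → 11 → 34 → 17 → 52 → 26 → 13 → 40 → 20 → 10 → 5 → 16 → 8 → 4 → 2 → 1
Total steps = 76

76 steps


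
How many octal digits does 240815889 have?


240815889 in base 8 = 1626507421
Number of digits = 10

10 digits (base 8)


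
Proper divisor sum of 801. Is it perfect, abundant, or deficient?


Proper divisors: 1, 3, 9, 89, 267
Sum = 1 + 3 + 9 + 89 + 267 = 369
369 < 801 → deficient

s(801) = 369 (deficient)


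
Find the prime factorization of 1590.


1590 / 2 = 795
795 / 3 = 265
265 / 5 = 53
53 / 53 = 1
1590 = 2 × 3 × 5 × 53


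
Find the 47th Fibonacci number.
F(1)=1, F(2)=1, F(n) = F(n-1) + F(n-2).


Sequence: 1, 1, 2, 3, 5, 8, 13, 21, 34, 55, 89, 144, 233, 377, 610, 987, 1597, 2584, 4181, 6765, 10946, 17711, 28657, 46368, 75025, 121393, 196418, 317811, 514229, 832040, 1346269, 2178309, 3524578, 5702887, 9227465, 14930352, 24157817, 39088169, 63245986, 102334155, 165580141, 267914296, 433494437, 701408733, 1134903170, 1836311903, 2971215073
F(47) = 2971215073


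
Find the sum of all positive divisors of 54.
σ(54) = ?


Divisors of 54: 1, 2, 3, 6, 9, 18, 27, 54
Sum = 1 + 2 + 3 + 6 + 9 + 18 + 27 + 54 = 120

σ(54) = 120


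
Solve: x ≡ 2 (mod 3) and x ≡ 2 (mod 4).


M = 3*4 = 12
M1 = M/3 = 4, M2 = M/4 = 3
M1^(-1) mod 3 = 1, M2^(-1) mod 4 = 3
x = 2*4*1 + 2*3*3 = 26
26 mod 12 = 2
Check: 2 mod 3 = 2 ✓, 2 mod 4 = 2 ✓

x ≡ 2 (mod 12)


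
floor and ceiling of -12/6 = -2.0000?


-12/6 = -2.0000
floor = -2
ceil = -2

floor = -2, ceil = -2


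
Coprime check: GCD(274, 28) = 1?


Euclidean algorithm:
274 = 9 * 28 + 22
28 = 1 * 22 + 6
22 = 3 * 6 + 4
6 = 1 * 4 + 2
4 = 2 * 2 + 0
GCD(274, 28) = 2

No, not coprime (GCD = 2)


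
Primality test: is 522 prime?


522 / 2 = 261 (exact division)
522 is NOT prime.

No, 522 is not prime


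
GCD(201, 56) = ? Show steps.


201 = 3 * 56 + 33
56 = 1 * 33 + 23
33 = 1 * 23 + 10
23 = 2 * 10 + 3
10 = 3 * 3 + 1
3 = 3 * 1 + 0
GCD = 1


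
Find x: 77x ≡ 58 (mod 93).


GCD(77, 93) = 1, unique solution
a^(-1) mod 93 = 29
x = 29 * 58 mod 93 = 8

x ≡ 8 (mod 93)


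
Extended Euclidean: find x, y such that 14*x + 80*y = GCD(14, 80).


Tabular extended Euclidean (each row: r = 14*s + 80*t):
r=14, s=1, t=0
r=80, s=0, t=1
q=0: r=14, s=1, t=0   [14*(1) + 80*(0) = 14]
q=5: r=10, s=-5, t=1   [14*(-5) + 80*(1) = 10]
q=1: r=4, s=6, t=-1   [14*(6) + 80*(-1) = 4]
q=2: r=2, s=-17, t=3   [14*(-17) + 80*(3) = 2]
q=2: r=0, s=40, t=-7   [14*(40) + 80*(-7) = 0]
GCD = 2; from the row with r=2: x=-17, y=3
Check: 14*(-17) + 80*(3) = -238 + 240 = 2

GCD = 2, x = -17, y = 3


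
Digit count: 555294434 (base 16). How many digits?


555294434 in base 16 = 21191EE2
Number of digits = 8

8 digits (base 16)


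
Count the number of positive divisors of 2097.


2097 = 3^2 × 233^1
d(2097) = (2+1) × (1+1) = 6

6 divisors


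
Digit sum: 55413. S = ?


5 + 5 + 4 + 1 + 3 = 18


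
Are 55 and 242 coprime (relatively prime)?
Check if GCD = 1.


Euclidean algorithm:
242 = 4 * 55 + 22
55 = 2 * 22 + 11
22 = 2 * 11 + 0
GCD(55, 242) = 11

No, not coprime (GCD = 11)


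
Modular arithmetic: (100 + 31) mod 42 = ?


100 + 31 = 131
131 mod 42 = 5


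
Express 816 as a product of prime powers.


816 / 2 = 408
408 / 2 = 204
204 / 2 = 102
102 / 2 = 51
51 / 3 = 17
17 / 17 = 1
816 = 2^4 × 3 × 17


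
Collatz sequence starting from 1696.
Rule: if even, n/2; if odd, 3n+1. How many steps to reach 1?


1696 → 848 → 424 → 212 → 106 → 53 → 160 → 80 → 40 → 20 → 10 → 5 → 16 → 8 → 4 → 2 → 1
Total steps = 16

16 steps


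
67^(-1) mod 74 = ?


Use the extended Euclidean algorithm on (74, 67); each row r = 74*s + 67*t:
r=74, s=1, t=0
r=67, s=0, t=1
q=1: r=7, s=1, t=-1   [74*(1) + 67*(-1) = 7]
q=9: r=4, s=-9, t=10   [74*(-9) + 67*(10) = 4]
q=1: r=3, s=10, t=-11   [74*(10) + 67*(-11) = 3]
q=1: r=1, s=-19, t=21   [74*(-19) + 67*(21) = 1]
q=3: r=0, s=67, t=-74   [74*(67) + 67*(-74) = 0]
GCD = 1 with t = 21, so 67*(21) ≡ 1 (mod 74)
Inverse = 21 mod 74 = 21
Check: 67 * 21 = 1407 ≡ 1 (mod 74)

67^(-1) ≡ 21 (mod 74)


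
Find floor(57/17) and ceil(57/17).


57/17 = 3.3529
floor = 3
ceil = 4

floor = 3, ceil = 4


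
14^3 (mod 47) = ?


14^1 mod 47 = 14
14^2 mod 47 = 8
14^3 mod 47 = 18


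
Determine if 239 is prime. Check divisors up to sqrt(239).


Check divisors up to sqrt(239) = 15.4596
No divisors found.
239 is prime.

Yes, 239 is prime


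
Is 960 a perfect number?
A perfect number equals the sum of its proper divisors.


Proper divisors of 960: 1, 2, 3, 4, 5, 6, 8, 10, 12, 15, 16, 20, 24, 30, 32, 40, 48, 60, 64, 80, 96, 120, 160, 192, 240, 320, 480
Sum = 1 + 2 + 3 + 4 + 5 + 6 + 8 + 10 + 12 + 15 + 16 + 20 + 24 + 30 + 32 + 40 + 48 + 60 + 64 + 80 + 96 + 120 + 160 + 192 + 240 + 320 + 480 = 2088

No, 960 is not perfect (2088 ≠ 960)


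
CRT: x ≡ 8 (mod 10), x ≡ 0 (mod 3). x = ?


M = 10*3 = 30
M1 = M/10 = 3, M2 = M/3 = 10
M1^(-1) mod 10 = 7, M2^(-1) mod 3 = 1
x = 8*3*7 + 0*10*1 = 168
168 mod 30 = 18
Check: 18 mod 10 = 8 ✓, 18 mod 3 = 0 ✓

x ≡ 18 (mod 30)


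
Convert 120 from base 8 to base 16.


120 (base 8) = 80 (decimal)
80 (decimal) = 50 (base 16)


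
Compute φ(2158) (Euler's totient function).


2158 = 2 × 13 × 83
Prime factors: 2, 13, 83
φ(2158) = 2158 × (1-1/2) × (1-1/13) × (1-1/83)
= 2158 × 1/2 × 12/13 × 82/83 = 984

φ(2158) = 984


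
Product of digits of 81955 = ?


8 × 1 × 9 × 5 × 5 = 1800


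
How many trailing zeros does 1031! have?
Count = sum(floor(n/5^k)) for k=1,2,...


floor(1031/5) = 206
floor(1031/25) = 41
floor(1031/125) = 8
floor(1031/625) = 1
Total = 256

256 trailing zeros


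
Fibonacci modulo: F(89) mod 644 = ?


F(k) mod 644 for k=1..89:
1, 1, 2, 3, 5, 8, 13, 21, 34, 55, 89, 144, 233, 377, 610, 343, 309, 8, 317, 325, 642, 323, 321, 0, 321, 321, 642, 319, 317, 636, 309, 301, 610, 267, 233, 500, 89, 589, 34, 623, 13, 636, 5, 641, 2, 643, 1, 0, 1, 1, 2, 3, 5, 8, 13, 21, 34, 55, 89, 144, 233, 377, 610, 343, 309, 8, 317, 325, 642, 323, 321, 0, 321, 321, 642, 319, 317, 636, 309, 301, 610, 267, 233, 500, 89, 589, 34, 623, 13
F(89) mod 644 = 13


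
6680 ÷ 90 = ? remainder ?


6680 = 90 * 74 + 20
Check: 6660 + 20 = 6680

q = 74, r = 20


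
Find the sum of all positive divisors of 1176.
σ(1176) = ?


Divisors of 1176: 1, 2, 3, 4, 6, 7, 8, 12, 14, 21, 24, 28, 42, 49, 56, 84, 98, 147, 168, 196, 294, 392, 588, 1176
Sum = 1 + 2 + 3 + 4 + 6 + 7 + 8 + 12 + 14 + 21 + 24 + 28 + 42 + 49 + 56 + 84 + 98 + 147 + 168 + 196 + 294 + 392 + 588 + 1176 = 3420

σ(1176) = 3420


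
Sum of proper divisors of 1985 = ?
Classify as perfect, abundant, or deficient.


Proper divisors: 1, 5, 397
Sum = 1 + 5 + 397 = 403
403 < 1985 → deficient

s(1985) = 403 (deficient)


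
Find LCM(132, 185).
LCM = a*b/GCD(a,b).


GCD(132, 185) = 1
LCM = 132*185/1 = 24420/1 = 24420

LCM = 24420
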